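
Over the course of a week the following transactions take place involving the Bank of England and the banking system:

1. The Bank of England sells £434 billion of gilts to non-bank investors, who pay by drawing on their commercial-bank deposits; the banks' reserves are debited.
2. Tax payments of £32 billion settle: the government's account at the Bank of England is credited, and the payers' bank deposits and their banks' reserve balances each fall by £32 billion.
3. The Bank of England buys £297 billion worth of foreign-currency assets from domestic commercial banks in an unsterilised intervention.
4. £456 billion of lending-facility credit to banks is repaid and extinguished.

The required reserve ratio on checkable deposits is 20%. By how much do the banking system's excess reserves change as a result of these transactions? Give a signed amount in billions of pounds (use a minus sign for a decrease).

Asset sale (to non-banks) £434 billion: reserves −£434B, deposits −£434B.
Government account inflow £32 billion: reserves −£32B, deposits −£32B.
FX purchase £297 billion: reserves +£297B, deposits 0.
Discount-window repayment £456 billion: reserves −£456B, deposits 0.
Totals: Δreserves = −£625B, Δdeposits = −£466B.
Δrequired reserves = 20% × −£466B = −£93.2B.
Δexcess reserves = Δreserves − Δrequired = −£625B − (−£93.2B) = -£531.8 billion.

-£531.8 billion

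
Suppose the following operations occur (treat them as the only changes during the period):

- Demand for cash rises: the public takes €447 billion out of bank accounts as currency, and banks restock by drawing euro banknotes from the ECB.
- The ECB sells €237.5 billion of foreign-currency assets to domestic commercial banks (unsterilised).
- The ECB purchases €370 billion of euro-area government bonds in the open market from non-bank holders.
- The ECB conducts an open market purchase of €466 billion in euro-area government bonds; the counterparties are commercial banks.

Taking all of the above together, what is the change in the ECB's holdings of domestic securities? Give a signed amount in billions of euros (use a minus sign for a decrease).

+€836 billion

Currency withdrawal €447 billion: the ECB's securities portfolio is untouched → 0.
FX sale €237.5 billion: the ECB's securities portfolio is untouched → 0.
Asset purchase (from non-banks) €370 billion: securities added to the ECB's portfolio → +€370B.
OMO purchase (from banks) €466 billion: securities added to the ECB's portfolio → +€466B.
Net: 0 + 0 + 370 + 466 = +€836 billion.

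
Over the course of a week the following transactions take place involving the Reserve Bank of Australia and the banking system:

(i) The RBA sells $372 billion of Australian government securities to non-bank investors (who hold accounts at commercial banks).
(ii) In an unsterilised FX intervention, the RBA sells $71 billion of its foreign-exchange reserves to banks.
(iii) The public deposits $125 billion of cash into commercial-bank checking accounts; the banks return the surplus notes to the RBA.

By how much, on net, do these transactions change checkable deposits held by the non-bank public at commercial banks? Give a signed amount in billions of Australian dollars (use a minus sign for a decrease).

Asset sale (to non-banks) $372 billion: non-bank counterparties' bank balances fall → −$372B.
FX sale $71 billion: the counterparty is a bank, so public deposits are unchanged → 0.
Currency deposit $125 billion: non-bank counterparties' bank balances rise → +$125B.
Net: −372 + 0 + 125 = -$247 billion.

-$247 billion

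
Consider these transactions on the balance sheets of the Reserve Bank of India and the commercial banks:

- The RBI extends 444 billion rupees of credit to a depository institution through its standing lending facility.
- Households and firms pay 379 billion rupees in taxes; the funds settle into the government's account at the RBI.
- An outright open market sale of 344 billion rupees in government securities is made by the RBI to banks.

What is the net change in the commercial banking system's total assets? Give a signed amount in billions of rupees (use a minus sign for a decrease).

+65 billion

Discount-window loan 444 billion rupees: bank balance sheets expand → +444B.
Government account inflow 379 billion rupees: bank balance sheets shrink → −379B.
OMO sale (to banks) 344 billion rupees: just an asset swap on bank balance sheets → 0.
Net: 444 − 379 + 0 = +65 billion.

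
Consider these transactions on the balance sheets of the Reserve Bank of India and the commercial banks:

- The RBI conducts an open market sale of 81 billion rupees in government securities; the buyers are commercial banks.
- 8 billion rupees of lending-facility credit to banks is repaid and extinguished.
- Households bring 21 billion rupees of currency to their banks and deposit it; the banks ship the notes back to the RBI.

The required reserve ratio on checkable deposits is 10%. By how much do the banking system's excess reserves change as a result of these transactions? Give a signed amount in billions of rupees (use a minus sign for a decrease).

OMO sale (to banks) 81 billion rupees: reserves −81B, deposits 0.
Discount-window repayment 8 billion rupees: reserves −8B, deposits 0.
Currency deposit 21 billion rupees: reserves +21B, deposits +21B.
Totals: Δreserves = −68B, Δdeposits = +21B.
Δrequired reserves = 10% × +21B = +2.1B.
Δexcess reserves = Δreserves − Δrequired = −68B − (+2.1B) = -70.1 billion.

-70.1 billion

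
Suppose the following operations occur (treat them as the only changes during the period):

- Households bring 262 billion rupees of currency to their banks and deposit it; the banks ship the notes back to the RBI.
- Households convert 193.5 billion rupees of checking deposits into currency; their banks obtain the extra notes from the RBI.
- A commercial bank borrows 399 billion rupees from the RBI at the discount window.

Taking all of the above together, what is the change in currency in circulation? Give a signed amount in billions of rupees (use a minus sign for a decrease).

-68.5 billion

RBI balance sheet:
  Assets:      Loans to banks +399B
  Liabilities: Bank reserves +467.5B, Currency in circulation −68.5B
Commercial banking system:
  Assets:      Reserves at CB +467.5B
  Liabilities: Checkable deposits +68.5B, Borrowings from CB +399B
So the change in currency in circulation is -68.5 billion.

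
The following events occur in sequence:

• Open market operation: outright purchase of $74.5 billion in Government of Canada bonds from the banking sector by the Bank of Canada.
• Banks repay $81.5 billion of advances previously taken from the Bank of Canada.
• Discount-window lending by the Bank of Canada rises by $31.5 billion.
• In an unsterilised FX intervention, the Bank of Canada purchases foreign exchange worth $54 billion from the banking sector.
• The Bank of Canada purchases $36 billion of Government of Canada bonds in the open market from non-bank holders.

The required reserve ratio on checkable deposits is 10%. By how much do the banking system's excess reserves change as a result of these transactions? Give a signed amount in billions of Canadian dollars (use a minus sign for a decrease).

OMO purchase (from banks) $74.5 billion: reserves +$74.5B, deposits 0.
Discount-window repayment $81.5 billion: reserves −$81.5B, deposits 0.
Discount-window loan $31.5 billion: reserves +$31.5B, deposits 0.
FX purchase $54 billion: reserves +$54B, deposits 0.
Asset purchase (from non-banks) $36 billion: reserves +$36B, deposits +$36B.
Totals: Δreserves = +$114.5B, Δdeposits = +$36B.
Δrequired reserves = 10% × +$36B = +$3.6B.
Δexcess reserves = Δreserves − Δrequired = +$114.5B − (+$3.6B) = +$110.9 billion.

+$110.9 billion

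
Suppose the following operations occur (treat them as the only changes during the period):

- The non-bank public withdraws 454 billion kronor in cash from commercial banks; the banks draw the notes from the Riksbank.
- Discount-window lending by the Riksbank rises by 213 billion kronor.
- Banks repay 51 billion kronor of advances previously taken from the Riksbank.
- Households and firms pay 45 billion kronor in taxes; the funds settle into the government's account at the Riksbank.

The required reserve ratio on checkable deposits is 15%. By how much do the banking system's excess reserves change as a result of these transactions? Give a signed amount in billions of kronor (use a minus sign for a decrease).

-262.15 billion

Currency withdrawal 454 billion kronor: reserves −454B, deposits −454B.
Discount-window loan 213 billion kronor: reserves +213B, deposits 0.
Discount-window repayment 51 billion kronor: reserves −51B, deposits 0.
Government account inflow 45 billion kronor: reserves −45B, deposits −45B.
Totals: Δreserves = −337B, Δdeposits = −499B.
Δrequired reserves = 15% × −499B = −74.85B.
Δexcess reserves = Δreserves − Δrequired = −337B − (−74.85B) = -262.15 billion.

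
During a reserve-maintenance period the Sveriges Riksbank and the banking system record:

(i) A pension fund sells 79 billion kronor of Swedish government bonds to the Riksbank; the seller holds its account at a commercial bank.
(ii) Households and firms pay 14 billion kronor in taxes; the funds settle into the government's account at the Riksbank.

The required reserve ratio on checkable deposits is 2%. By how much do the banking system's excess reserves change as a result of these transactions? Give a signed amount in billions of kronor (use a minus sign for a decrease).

Asset purchase (from non-banks) 79 billion kronor: reserves +79B, deposits +79B.
Government account inflow 14 billion kronor: reserves −14B, deposits −14B.
Totals: Δreserves = +65B, Δdeposits = +65B.
Δrequired reserves = 2% × +65B = +1.3B.
Δexcess reserves = Δreserves − Δrequired = +65B − (+1.3B) = +63.7 billion.

+63.7 billion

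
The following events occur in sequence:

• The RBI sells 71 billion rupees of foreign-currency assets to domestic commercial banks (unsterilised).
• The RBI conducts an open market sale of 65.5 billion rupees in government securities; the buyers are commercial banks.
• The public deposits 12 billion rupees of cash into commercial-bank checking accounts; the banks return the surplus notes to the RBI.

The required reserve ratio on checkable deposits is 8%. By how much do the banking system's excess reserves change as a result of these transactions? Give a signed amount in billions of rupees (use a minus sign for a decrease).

-125.46 billion

FX sale 71 billion rupees: reserves −71B, deposits 0.
OMO sale (to banks) 65.5 billion rupees: reserves −65.5B, deposits 0.
Currency deposit 12 billion rupees: reserves +12B, deposits +12B.
Totals: Δreserves = −124.5B, Δdeposits = +12B.
Δrequired reserves = 8% × +12B = +0.96B.
Δexcess reserves = Δreserves − Δrequired = −124.5B − (+0.96B) = -125.46 billion.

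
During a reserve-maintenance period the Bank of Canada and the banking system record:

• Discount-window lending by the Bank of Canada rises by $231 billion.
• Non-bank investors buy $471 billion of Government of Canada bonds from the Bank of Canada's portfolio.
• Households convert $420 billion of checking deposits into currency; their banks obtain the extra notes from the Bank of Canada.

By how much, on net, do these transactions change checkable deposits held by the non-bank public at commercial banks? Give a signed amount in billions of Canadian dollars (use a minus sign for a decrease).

Discount-window loan $231 billion: the counterparty is a bank, so public deposits are unchanged → 0.
Asset sale (to non-banks) $471 billion: non-bank counterparties' bank balances fall → −$471B.
Currency withdrawal $420 billion: non-bank counterparties' bank balances fall → −$420B.
Net: 0 − 471 − 420 = -$891 billion.

-$891 billion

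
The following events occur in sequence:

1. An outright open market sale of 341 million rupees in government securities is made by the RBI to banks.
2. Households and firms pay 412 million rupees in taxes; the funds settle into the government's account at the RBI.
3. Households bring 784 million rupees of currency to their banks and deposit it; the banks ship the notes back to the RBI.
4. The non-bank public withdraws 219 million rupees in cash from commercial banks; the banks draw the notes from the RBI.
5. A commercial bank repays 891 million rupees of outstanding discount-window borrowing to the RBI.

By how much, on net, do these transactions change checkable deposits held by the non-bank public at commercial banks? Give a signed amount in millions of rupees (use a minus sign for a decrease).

+153 million

OMO sale (to banks) 341 million rupees: the counterparty is a bank, so public deposits are unchanged → 0.
Government account inflow 412 million rupees: non-bank counterparties' bank balances fall → −412M.
Currency deposit 784 million rupees: non-bank counterparties' bank balances rise → +784M.
Currency withdrawal 219 million rupees: non-bank counterparties' bank balances fall → −219M.
Discount-window repayment 891 million rupees: the counterparty is a bank, so public deposits are unchanged → 0.
Net: 0 − 412 + 784 − 219 + 0 = +153 million.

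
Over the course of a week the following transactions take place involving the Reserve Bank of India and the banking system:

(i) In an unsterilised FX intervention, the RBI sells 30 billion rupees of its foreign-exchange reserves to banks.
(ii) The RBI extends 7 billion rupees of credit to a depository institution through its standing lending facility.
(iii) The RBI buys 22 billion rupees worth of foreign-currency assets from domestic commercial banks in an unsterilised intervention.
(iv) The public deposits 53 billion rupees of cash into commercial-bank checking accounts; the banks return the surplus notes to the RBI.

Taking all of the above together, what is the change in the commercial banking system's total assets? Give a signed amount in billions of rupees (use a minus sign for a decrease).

RBI balance sheet:
  Assets:      Loans to banks +7B, Foreign assets −8B
  Liabilities: Bank reserves +52B, Currency in circulation −53B
Commercial banking system:
  Assets:      Reserves at CB +52B, Foreign assets +8B
  Liabilities: Checkable deposits +53B, Borrowings from CB +7B
Change in total bank assets = +60 billion.

+60 billion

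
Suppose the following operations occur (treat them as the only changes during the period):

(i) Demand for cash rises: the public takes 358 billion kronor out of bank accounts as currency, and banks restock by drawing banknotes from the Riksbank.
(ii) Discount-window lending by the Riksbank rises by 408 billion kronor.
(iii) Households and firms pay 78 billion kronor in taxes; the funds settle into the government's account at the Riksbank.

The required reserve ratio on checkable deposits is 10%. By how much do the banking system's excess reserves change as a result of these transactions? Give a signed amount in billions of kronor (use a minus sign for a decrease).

+15.6 billion

Currency withdrawal 358 billion kronor: reserves −358B, deposits −358B.
Discount-window loan 408 billion kronor: reserves +408B, deposits 0.
Government account inflow 78 billion kronor: reserves −78B, deposits −78B.
Totals: Δreserves = −28B, Δdeposits = −436B.
Δrequired reserves = 10% × −436B = −43.6B.
Δexcess reserves = Δreserves − Δrequired = −28B − (−43.6B) = +15.6 billion.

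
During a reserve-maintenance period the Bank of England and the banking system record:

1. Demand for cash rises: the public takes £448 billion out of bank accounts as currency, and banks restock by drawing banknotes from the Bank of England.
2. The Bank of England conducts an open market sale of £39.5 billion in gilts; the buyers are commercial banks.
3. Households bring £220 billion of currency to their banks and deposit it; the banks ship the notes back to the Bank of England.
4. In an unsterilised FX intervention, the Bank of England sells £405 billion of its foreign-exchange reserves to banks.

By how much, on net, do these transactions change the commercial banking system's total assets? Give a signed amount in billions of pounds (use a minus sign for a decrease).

-£228 billion

Bank of England balance sheet:
  Assets:      Securities −£39.5B, Foreign assets −£405B
  Liabilities: Bank reserves −£672.5B, Currency in circulation +£228B
Commercial banking system:
  Assets:      Reserves at CB −£672.5B, Securities +£39.5B, Foreign assets +£405B
  Liabilities: Checkable deposits −£228B
Change in total bank assets = -£228 billion.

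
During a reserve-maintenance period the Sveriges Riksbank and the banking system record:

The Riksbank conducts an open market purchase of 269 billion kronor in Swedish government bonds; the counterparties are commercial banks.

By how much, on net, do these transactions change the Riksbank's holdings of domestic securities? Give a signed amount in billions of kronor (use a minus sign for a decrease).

OMO purchase (from banks) 269 billion kronor: securities added to the Riksbank's portfolio → +269B.

+269 billion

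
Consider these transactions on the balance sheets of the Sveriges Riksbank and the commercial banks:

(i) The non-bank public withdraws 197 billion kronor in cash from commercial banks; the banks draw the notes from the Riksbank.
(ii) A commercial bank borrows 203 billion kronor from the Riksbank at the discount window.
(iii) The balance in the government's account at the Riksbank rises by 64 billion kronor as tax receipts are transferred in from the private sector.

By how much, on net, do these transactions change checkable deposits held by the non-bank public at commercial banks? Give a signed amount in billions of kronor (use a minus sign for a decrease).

Riksbank balance sheet:
  Assets:      Loans to banks +203B
  Liabilities: Bank reserves −58B, Currency in circulation +197B, Government deposits +64B
Commercial banking system:
  Assets:      Reserves at CB −58B
  Liabilities: Checkable deposits −261B, Borrowings from CB +203B
So the change in checkable deposits held by the non-bank public at commercial banks is -261 billion.

-261 billion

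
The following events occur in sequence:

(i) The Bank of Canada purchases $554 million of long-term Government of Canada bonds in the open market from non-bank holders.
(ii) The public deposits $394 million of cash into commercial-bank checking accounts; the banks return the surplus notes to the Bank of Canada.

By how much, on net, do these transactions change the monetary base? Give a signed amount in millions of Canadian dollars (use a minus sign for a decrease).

+$554 million

Bank of Canada balance sheet:
  Assets:      Securities +$554M
  Liabilities: Bank reserves +$948M, Currency in circulation −$394M
Commercial banking system:
  Assets:      Reserves at CB +$948M
  Liabilities: Checkable deposits +$948M
Monetary base = currency + reserves: −$394M + (+$948M) = +$554 million.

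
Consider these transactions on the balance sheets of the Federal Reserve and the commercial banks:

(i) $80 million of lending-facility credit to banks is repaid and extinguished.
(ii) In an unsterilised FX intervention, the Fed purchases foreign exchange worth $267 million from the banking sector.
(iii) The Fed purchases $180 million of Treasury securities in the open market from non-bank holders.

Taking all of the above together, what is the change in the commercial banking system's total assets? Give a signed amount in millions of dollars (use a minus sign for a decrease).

+$100 million

Fed balance sheet:
  Assets:      Securities +$180M, Loans to banks −$80M, Foreign assets +$267M
  Liabilities: Bank reserves +$367M
Commercial banking system:
  Assets:      Reserves at CB +$367M, Foreign assets −$267M
  Liabilities: Checkable deposits +$180M, Borrowings from CB −$80M
Change in total bank assets = +$100 million.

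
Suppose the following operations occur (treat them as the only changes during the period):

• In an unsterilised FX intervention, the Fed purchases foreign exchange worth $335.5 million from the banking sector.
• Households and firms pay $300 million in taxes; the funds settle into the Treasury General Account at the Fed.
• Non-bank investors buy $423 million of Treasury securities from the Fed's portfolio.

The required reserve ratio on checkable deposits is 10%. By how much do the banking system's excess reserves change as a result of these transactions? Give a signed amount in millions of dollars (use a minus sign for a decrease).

FX purchase $335.5 million: reserves +$335.5M, deposits 0.
Government account inflow $300 million: reserves −$300M, deposits −$300M.
Asset sale (to non-banks) $423 million: reserves −$423M, deposits −$423M.
Totals: Δreserves = −$387.5M, Δdeposits = −$723M.
Δrequired reserves = 10% × −$723M = −$72.3M.
Δexcess reserves = Δreserves − Δrequired = −$387.5M − (−$72.3M) = -$315.2 million.

-$315.2 million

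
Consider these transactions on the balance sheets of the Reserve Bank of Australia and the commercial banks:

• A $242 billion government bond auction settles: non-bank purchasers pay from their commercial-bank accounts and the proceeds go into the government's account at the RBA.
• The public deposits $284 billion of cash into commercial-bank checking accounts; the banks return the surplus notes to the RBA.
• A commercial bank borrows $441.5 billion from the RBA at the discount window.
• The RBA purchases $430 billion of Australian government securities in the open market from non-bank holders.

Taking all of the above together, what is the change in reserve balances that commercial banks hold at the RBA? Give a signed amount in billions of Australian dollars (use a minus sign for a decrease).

+$913.5 billion

Government account inflow $242 billion: funds move from bank reserves into the government account → −$242B.
Currency deposit $284 billion: returned notes are swapped for reserve credit → +$284B.
Discount-window loan $441.5 billion: the loan is credited to the bank's reserve account → +$441.5B.
Asset purchase (from non-banks) $430 billion: the RBA pays by crediting reserve accounts → +$430B.
Net: −242 + 284 + 441.5 + 430 = +$913.5 billion.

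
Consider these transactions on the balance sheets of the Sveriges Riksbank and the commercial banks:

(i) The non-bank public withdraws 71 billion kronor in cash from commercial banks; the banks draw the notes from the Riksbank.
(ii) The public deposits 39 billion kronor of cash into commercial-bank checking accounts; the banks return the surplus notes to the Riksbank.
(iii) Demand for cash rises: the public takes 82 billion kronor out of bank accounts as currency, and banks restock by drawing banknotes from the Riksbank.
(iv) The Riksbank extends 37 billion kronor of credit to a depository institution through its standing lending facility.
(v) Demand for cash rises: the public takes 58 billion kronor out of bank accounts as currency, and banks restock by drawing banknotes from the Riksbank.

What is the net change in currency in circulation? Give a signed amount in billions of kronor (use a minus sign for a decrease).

Riksbank balance sheet:
  Assets:      Loans to banks +37B
  Liabilities: Bank reserves −135B, Currency in circulation +172B
So the change in currency in circulation is +172 billion.

+172 billion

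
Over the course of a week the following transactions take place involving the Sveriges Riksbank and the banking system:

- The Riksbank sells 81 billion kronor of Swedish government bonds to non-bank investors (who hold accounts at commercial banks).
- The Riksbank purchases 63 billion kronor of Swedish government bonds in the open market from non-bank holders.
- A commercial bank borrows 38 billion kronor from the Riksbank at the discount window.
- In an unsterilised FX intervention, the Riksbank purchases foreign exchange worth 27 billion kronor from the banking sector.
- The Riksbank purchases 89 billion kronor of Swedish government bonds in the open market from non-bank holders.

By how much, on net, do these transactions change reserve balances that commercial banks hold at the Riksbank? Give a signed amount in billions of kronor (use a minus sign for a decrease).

Riksbank balance sheet:
  Assets:      Securities +71B, Loans to banks +38B, Foreign assets +27B
  Liabilities: Bank reserves +136B
So the change in reserve balances that commercial banks hold at the Riksbank is +136 billion.

+136 billion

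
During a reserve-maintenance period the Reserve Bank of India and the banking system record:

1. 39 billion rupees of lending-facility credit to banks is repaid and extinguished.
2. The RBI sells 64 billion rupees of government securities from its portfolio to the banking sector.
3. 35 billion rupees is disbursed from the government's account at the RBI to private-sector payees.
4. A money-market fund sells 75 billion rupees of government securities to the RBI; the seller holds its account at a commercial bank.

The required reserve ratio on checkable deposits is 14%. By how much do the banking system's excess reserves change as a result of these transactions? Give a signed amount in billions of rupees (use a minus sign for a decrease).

Discount-window repayment 39 billion rupees: reserves −39B, deposits 0.
OMO sale (to banks) 64 billion rupees: reserves −64B, deposits 0.
Government spending 35 billion rupees: reserves +35B, deposits +35B.
Asset purchase (from non-banks) 75 billion rupees: reserves +75B, deposits +75B.
Totals: Δreserves = +7B, Δdeposits = +110B.
Δrequired reserves = 14% × +110B = +15.4B.
Δexcess reserves = Δreserves − Δrequired = +7B − (+15.4B) = -8.4 billion.

-8.4 billion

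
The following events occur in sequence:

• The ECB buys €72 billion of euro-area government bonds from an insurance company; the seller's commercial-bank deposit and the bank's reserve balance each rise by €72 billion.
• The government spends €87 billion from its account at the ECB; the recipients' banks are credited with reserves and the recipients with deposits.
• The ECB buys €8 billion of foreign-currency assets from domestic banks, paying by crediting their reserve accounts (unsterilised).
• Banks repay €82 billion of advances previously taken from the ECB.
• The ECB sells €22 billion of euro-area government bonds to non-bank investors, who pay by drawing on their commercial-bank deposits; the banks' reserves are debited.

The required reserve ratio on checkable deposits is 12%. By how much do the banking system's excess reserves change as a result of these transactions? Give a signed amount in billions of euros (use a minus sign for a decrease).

+€46.56 billion

Asset purchase (from non-banks) €72 billion: reserves +€72B, deposits +€72B.
Government spending €87 billion: reserves +€87B, deposits +€87B.
FX purchase €8 billion: reserves +€8B, deposits 0.
Discount-window repayment €82 billion: reserves −€82B, deposits 0.
Asset sale (to non-banks) €22 billion: reserves −€22B, deposits −€22B.
Totals: Δreserves = +€63B, Δdeposits = +€137B.
Δrequired reserves = 12% × +€137B = +€16.44B.
Δexcess reserves = Δreserves − Δrequired = +€63B − (+€16.44B) = +€46.56 billion.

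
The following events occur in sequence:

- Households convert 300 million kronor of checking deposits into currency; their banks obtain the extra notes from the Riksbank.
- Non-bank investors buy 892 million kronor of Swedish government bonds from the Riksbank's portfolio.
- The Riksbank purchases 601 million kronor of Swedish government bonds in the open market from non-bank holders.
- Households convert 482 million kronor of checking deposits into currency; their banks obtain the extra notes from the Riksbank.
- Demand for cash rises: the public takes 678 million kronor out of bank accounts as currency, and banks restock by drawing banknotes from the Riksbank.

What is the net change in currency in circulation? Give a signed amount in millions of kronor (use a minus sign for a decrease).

+1460 million

Currency withdrawal 300 million kronor: notes leave the central bank → +300M.
Asset sale (to non-banks) 892 million kronor: no currency enters or leaves circulation → 0.
Asset purchase (from non-banks) 601 million kronor: no currency enters or leaves circulation → 0.
Currency withdrawal 482 million kronor: notes leave the central bank → +482M.
Currency withdrawal 678 million kronor: notes leave the central bank → +678M.
Net: 300 + 0 + 0 + 482 + 678 = +1460 million.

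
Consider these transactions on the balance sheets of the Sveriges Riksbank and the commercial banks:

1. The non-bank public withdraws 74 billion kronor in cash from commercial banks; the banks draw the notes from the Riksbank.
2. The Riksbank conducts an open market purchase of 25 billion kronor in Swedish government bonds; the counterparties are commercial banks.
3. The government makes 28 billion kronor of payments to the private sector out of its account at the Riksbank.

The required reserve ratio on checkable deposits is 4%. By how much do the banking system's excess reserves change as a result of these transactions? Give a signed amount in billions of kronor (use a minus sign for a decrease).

Currency withdrawal 74 billion kronor: reserves −74B, deposits −74B.
OMO purchase (from banks) 25 billion kronor: reserves +25B, deposits 0.
Government spending 28 billion kronor: reserves +28B, deposits +28B.
Totals: Δreserves = −21B, Δdeposits = −46B.
Δrequired reserves = 4% × −46B = −1.84B.
Δexcess reserves = Δreserves − Δrequired = −21B − (−1.84B) = -19.16 billion.

-19.16 billion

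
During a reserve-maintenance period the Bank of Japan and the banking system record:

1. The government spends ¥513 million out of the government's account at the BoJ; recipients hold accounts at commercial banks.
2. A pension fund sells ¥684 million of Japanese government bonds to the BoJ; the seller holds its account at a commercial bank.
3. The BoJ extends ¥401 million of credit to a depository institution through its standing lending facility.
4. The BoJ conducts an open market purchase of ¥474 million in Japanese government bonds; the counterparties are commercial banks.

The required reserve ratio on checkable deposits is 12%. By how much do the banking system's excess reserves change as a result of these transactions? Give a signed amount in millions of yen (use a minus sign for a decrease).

+¥1928.36 million

Government spending ¥513 million: reserves +¥513M, deposits +¥513M.
Asset purchase (from non-banks) ¥684 million: reserves +¥684M, deposits +¥684M.
Discount-window loan ¥401 million: reserves +¥401M, deposits 0.
OMO purchase (from banks) ¥474 million: reserves +¥474M, deposits 0.
Totals: Δreserves = +¥2072M, Δdeposits = +¥1197M.
Δrequired reserves = 12% × +¥1197M = +¥143.64M.
Δexcess reserves = Δreserves − Δrequired = +¥2072M − (+¥143.64M) = +¥1928.36 million.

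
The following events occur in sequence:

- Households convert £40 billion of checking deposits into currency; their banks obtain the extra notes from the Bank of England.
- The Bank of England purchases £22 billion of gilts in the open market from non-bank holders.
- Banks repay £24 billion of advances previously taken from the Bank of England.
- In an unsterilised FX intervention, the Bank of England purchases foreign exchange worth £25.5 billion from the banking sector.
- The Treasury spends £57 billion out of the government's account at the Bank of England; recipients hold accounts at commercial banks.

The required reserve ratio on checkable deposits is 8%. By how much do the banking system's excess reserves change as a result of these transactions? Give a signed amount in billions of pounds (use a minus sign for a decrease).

+£37.38 billion

Currency withdrawal £40 billion: reserves −£40B, deposits −£40B.
Asset purchase (from non-banks) £22 billion: reserves +£22B, deposits +£22B.
Discount-window repayment £24 billion: reserves −£24B, deposits 0.
FX purchase £25.5 billion: reserves +£25.5B, deposits 0.
Government spending £57 billion: reserves +£57B, deposits +£57B.
Totals: Δreserves = +£40.5B, Δdeposits = +£39B.
Δrequired reserves = 8% × +£39B = +£3.12B.
Δexcess reserves = Δreserves − Δrequired = +£40.5B − (+£3.12B) = +£37.38 billion.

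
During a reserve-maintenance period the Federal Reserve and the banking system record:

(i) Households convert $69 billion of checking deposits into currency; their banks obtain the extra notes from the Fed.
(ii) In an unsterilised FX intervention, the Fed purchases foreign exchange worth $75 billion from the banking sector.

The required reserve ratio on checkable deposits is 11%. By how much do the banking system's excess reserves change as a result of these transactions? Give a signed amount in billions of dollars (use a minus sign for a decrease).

+$13.59 billion

Currency withdrawal $69 billion: reserves −$69B, deposits −$69B.
FX purchase $75 billion: reserves +$75B, deposits 0.
Totals: Δreserves = +$6B, Δdeposits = −$69B.
Δrequired reserves = 11% × −$69B = −$7.59B.
Δexcess reserves = Δreserves − Δrequired = +$6B − (−$7.59B) = +$13.59 billion.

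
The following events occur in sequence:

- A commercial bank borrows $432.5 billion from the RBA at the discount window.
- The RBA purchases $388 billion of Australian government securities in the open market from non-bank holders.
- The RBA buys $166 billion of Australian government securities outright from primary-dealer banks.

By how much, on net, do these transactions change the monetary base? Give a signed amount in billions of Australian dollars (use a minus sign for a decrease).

+$986.5 billion

Discount-window loan $432.5 billion: RBA balance sheet expands → +$432.5B.
Asset purchase (from non-banks) $388 billion: RBA balance sheet expands → +$388B.
OMO purchase (from banks) $166 billion: RBA balance sheet expands → +$166B.
Net: 432.5 + 388 + 166 = +$986.5 billion.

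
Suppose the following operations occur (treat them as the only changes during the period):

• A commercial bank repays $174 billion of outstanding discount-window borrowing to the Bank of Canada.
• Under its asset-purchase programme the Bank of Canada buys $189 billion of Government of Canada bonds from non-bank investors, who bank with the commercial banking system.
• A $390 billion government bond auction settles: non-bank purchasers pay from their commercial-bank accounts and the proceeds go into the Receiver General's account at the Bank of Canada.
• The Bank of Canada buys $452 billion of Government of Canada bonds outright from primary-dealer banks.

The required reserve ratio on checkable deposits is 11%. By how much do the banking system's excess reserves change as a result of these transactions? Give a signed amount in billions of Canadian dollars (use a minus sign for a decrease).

+$99.11 billion

Discount-window repayment $174 billion: reserves −$174B, deposits 0.
Asset purchase (from non-banks) $189 billion: reserves +$189B, deposits +$189B.
Government account inflow $390 billion: reserves −$390B, deposits −$390B.
OMO purchase (from banks) $452 billion: reserves +$452B, deposits 0.
Totals: Δreserves = +$77B, Δdeposits = −$201B.
Δrequired reserves = 11% × −$201B = −$22.11B.
Δexcess reserves = Δreserves − Δrequired = +$77B − (−$22.11B) = +$99.11 billion.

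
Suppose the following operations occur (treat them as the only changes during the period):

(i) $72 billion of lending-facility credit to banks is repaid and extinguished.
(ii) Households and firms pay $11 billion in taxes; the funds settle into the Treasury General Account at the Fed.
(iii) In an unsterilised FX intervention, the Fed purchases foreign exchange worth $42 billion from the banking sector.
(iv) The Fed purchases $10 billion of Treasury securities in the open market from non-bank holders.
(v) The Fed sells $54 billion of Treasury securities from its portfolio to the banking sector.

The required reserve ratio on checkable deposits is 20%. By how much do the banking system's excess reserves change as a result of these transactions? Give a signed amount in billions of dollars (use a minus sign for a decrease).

Discount-window repayment $72 billion: reserves −$72B, deposits 0.
Government account inflow $11 billion: reserves −$11B, deposits −$11B.
FX purchase $42 billion: reserves +$42B, deposits 0.
Asset purchase (from non-banks) $10 billion: reserves +$10B, deposits +$10B.
OMO sale (to banks) $54 billion: reserves −$54B, deposits 0.
Totals: Δreserves = −$85B, Δdeposits = −$1B.
Δrequired reserves = 20% × −$1B = −$0.2B.
Δexcess reserves = Δreserves − Δrequired = −$85B − (−$0.2B) = -$84.8 billion.

-$84.8 billion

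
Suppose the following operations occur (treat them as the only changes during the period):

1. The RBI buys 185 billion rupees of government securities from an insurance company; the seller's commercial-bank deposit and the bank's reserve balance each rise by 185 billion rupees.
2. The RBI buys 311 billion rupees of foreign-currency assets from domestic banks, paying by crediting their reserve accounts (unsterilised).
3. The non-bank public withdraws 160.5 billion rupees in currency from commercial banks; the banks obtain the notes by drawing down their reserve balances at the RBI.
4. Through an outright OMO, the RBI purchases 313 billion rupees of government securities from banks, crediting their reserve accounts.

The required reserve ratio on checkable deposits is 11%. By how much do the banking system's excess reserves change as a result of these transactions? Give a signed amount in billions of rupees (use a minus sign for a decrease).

+645.805 billion

Asset purchase (from non-banks) 185 billion rupees: reserves +185B, deposits +185B.
FX purchase 311 billion rupees: reserves +311B, deposits 0.
Currency withdrawal 160.5 billion rupees: reserves −160.5B, deposits −160.5B.
OMO purchase (from banks) 313 billion rupees: reserves +313B, deposits 0.
Totals: Δreserves = +648.5B, Δdeposits = +24.5B.
Δrequired reserves = 11% × +24.5B = +2.695B.
Δexcess reserves = Δreserves − Δrequired = +648.5B − (+2.695B) = +645.805 billion.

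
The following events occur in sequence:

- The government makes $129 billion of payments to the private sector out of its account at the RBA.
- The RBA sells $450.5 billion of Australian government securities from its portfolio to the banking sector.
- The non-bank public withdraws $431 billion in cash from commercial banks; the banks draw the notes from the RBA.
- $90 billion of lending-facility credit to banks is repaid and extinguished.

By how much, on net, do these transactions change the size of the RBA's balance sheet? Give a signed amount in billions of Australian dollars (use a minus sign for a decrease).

-$540.5 billion

Government spending $129 billion: only the composition of liabilities changes → 0.
OMO sale (to banks) $450.5 billion: an RBA asset is shed → −$450.5B.
Currency withdrawal $431 billion: only the composition of liabilities changes → 0.
Discount-window repayment $90 billion: an RBA asset is shed → −$90B.
Net: 0 − 450.5 + 0 − 90 = -$540.5 billion.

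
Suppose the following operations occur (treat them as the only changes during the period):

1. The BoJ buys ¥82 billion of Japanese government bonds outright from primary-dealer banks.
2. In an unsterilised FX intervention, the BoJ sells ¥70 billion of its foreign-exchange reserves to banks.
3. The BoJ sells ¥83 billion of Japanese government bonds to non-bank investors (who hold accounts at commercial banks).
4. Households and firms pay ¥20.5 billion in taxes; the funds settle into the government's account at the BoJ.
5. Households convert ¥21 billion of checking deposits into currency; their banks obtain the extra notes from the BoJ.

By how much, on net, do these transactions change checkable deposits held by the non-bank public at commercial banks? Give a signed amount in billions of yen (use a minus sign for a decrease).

-¥124.5 billion

OMO purchase (from banks) ¥82 billion: the counterparty is a bank, so public deposits are unchanged → 0.
FX sale ¥70 billion: the counterparty is a bank, so public deposits are unchanged → 0.
Asset sale (to non-banks) ¥83 billion: non-bank counterparties' bank balances fall → −¥83B.
Government account inflow ¥20.5 billion: non-bank counterparties' bank balances fall → −¥20.5B.
Currency withdrawal ¥21 billion: non-bank counterparties' bank balances fall → −¥21B.
Net: 0 + 0 − 83 − 20.5 − 21 = -¥124.5 billion.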